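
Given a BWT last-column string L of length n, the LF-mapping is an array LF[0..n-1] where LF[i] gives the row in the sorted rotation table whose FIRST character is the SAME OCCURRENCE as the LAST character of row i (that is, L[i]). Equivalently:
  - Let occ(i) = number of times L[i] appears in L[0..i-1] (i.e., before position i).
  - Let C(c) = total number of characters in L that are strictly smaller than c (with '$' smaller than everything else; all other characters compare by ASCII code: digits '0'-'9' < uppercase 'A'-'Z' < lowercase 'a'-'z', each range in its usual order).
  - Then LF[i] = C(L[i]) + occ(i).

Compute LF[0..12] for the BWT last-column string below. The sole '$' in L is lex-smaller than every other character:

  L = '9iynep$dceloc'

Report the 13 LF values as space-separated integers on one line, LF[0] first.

Char counts: '$':1, '9':1, 'c':2, 'd':1, 'e':2, 'i':1, 'l':1, 'n':1, 'o':1, 'p':1, 'y':1
C (first-col start): C('$')=0, C('9')=1, C('c')=2, C('d')=4, C('e')=5, C('i')=7, C('l')=8, C('n')=9, C('o')=10, C('p')=11, C('y')=12
L[0]='9': occ=0, LF[0]=C('9')+0=1+0=1
L[1]='i': occ=0, LF[1]=C('i')+0=7+0=7
L[2]='y': occ=0, LF[2]=C('y')+0=12+0=12
L[3]='n': occ=0, LF[3]=C('n')+0=9+0=9
L[4]='e': occ=0, LF[4]=C('e')+0=5+0=5
L[5]='p': occ=0, LF[5]=C('p')+0=11+0=11
L[6]='$': occ=0, LF[6]=C('$')+0=0+0=0
L[7]='d': occ=0, LF[7]=C('d')+0=4+0=4
L[8]='c': occ=0, LF[8]=C('c')+0=2+0=2
L[9]='e': occ=1, LF[9]=C('e')+1=5+1=6
L[10]='l': occ=0, LF[10]=C('l')+0=8+0=8
L[11]='o': occ=0, LF[11]=C('o')+0=10+0=10
L[12]='c': occ=1, LF[12]=C('c')+1=2+1=3

Answer: 1 7 12 9 5 11 0 4 2 6 8 10 3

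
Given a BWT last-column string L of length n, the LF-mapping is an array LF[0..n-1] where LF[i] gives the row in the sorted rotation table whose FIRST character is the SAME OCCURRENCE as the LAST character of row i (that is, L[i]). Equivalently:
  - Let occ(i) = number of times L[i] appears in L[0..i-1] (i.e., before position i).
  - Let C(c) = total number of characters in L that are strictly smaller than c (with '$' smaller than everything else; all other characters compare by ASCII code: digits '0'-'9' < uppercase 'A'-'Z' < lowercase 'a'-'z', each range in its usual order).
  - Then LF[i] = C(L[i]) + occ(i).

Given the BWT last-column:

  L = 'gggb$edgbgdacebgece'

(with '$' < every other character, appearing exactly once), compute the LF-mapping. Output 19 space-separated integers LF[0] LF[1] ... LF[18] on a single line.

Answer: 13 14 15 2 0 9 7 16 3 17 8 1 5 10 4 18 11 6 12

Derivation:
Char counts: '$':1, 'a':1, 'b':3, 'c':2, 'd':2, 'e':4, 'g':6
C (first-col start): C('$')=0, C('a')=1, C('b')=2, C('c')=5, C('d')=7, C('e')=9, C('g')=13
L[0]='g': occ=0, LF[0]=C('g')+0=13+0=13
L[1]='g': occ=1, LF[1]=C('g')+1=13+1=14
L[2]='g': occ=2, LF[2]=C('g')+2=13+2=15
L[3]='b': occ=0, LF[3]=C('b')+0=2+0=2
L[4]='$': occ=0, LF[4]=C('$')+0=0+0=0
L[5]='e': occ=0, LF[5]=C('e')+0=9+0=9
L[6]='d': occ=0, LF[6]=C('d')+0=7+0=7
L[7]='g': occ=3, LF[7]=C('g')+3=13+3=16
L[8]='b': occ=1, LF[8]=C('b')+1=2+1=3
L[9]='g': occ=4, LF[9]=C('g')+4=13+4=17
L[10]='d': occ=1, LF[10]=C('d')+1=7+1=8
L[11]='a': occ=0, LF[11]=C('a')+0=1+0=1
L[12]='c': occ=0, LF[12]=C('c')+0=5+0=5
L[13]='e': occ=1, LF[13]=C('e')+1=9+1=10
L[14]='b': occ=2, LF[14]=C('b')+2=2+2=4
L[15]='g': occ=5, LF[15]=C('g')+5=13+5=18
L[16]='e': occ=2, LF[16]=C('e')+2=9+2=11
L[17]='c': occ=1, LF[17]=C('c')+1=5+1=6
L[18]='e': occ=3, LF[18]=C('e')+3=9+3=12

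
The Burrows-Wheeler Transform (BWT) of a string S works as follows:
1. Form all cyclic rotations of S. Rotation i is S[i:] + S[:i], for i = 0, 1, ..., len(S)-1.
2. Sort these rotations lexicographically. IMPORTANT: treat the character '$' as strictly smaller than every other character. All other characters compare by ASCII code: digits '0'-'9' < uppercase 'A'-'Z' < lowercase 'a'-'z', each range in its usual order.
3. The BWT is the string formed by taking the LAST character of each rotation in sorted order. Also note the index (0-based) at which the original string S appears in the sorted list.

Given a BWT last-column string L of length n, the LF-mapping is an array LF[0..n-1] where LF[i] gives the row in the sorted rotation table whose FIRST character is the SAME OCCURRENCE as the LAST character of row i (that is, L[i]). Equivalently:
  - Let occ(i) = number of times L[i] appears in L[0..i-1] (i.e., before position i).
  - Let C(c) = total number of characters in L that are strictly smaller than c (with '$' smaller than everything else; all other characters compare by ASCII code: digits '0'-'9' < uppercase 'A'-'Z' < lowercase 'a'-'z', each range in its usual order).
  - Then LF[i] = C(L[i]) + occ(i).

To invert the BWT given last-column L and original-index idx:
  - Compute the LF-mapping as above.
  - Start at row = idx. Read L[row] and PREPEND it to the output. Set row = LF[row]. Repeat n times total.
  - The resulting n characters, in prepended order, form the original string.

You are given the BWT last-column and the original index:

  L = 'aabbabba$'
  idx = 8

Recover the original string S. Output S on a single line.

LF mapping: 1 2 5 6 3 7 8 4 0
Walk LF starting at row 8, prepending L[row]:
  step 1: row=8, L[8]='$', prepend. Next row=LF[8]=0
  step 2: row=0, L[0]='a', prepend. Next row=LF[0]=1
  step 3: row=1, L[1]='a', prepend. Next row=LF[1]=2
  step 4: row=2, L[2]='b', prepend. Next row=LF[2]=5
  step 5: row=5, L[5]='b', prepend. Next row=LF[5]=7
  step 6: row=7, L[7]='a', prepend. Next row=LF[7]=4
  step 7: row=4, L[4]='a', prepend. Next row=LF[4]=3
  step 8: row=3, L[3]='b', prepend. Next row=LF[3]=6
  step 9: row=6, L[6]='b', prepend. Next row=LF[6]=8
Reversed output: bbaabbaa$

Answer: bbaabbaa$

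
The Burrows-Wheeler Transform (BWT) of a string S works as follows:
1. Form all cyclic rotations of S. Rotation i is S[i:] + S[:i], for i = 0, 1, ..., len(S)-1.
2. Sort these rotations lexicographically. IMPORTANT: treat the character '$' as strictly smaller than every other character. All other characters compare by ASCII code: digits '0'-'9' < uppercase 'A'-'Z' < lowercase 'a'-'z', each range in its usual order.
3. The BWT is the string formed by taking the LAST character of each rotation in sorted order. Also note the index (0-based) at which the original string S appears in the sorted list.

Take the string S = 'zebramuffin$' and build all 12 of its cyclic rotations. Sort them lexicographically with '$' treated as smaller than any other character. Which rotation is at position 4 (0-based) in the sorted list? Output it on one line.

All 12 rotations (rotation i = S[i:]+S[:i]):
  rot[0] = zebramuffin$
  rot[1] = ebramuffin$z
  rot[2] = bramuffin$ze
  rot[3] = ramuffin$zeb
  rot[4] = amuffin$zebr
  rot[5] = muffin$zebra
  rot[6] = uffin$zebram
  rot[7] = ffin$zebramu
  rot[8] = fin$zebramuf
  rot[9] = in$zebramuff
  rot[10] = n$zebramuffi
  rot[11] = $zebramuffin
Sorted (with $ < everything):
  sorted[0] = $zebramuffin
  sorted[1] = amuffin$zebr
  sorted[2] = bramuffin$ze
  sorted[3] = ebramuffin$z
  sorted[4] = ffin$zebramu
  sorted[5] = fin$zebramuf
  sorted[6] = in$zebramuff
  sorted[7] = muffin$zebra
  sorted[8] = n$zebramuffi
  sorted[9] = ramuffin$zeb
  sorted[10] = uffin$zebram
  sorted[11] = zebramuffin$
sorted[4] = ffin$zebramu

Answer: ffin$zebramu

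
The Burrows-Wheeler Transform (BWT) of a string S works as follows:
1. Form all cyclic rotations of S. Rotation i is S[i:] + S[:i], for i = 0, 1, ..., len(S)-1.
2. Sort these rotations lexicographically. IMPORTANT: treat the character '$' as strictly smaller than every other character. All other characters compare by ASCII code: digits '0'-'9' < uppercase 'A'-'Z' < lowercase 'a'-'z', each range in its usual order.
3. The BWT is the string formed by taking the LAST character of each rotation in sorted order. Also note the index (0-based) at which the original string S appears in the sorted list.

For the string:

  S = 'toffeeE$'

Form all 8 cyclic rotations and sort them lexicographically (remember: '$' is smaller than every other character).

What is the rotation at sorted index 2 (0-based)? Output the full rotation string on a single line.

Answer: eE$toffe

Derivation:
All 8 rotations (rotation i = S[i:]+S[:i]):
  rot[0] = toffeeE$
  rot[1] = offeeE$t
  rot[2] = ffeeE$to
  rot[3] = feeE$tof
  rot[4] = eeE$toff
  rot[5] = eE$toffe
  rot[6] = E$toffee
  rot[7] = $toffeeE
Sorted (with $ < everything):
  sorted[0] = $toffeeE
  sorted[1] = E$toffee
  sorted[2] = eE$toffe
  sorted[3] = eeE$toff
  sorted[4] = feeE$tof
  sorted[5] = ffeeE$to
  sorted[6] = offeeE$t
  sorted[7] = toffeeE$
sorted[2] = eE$toffe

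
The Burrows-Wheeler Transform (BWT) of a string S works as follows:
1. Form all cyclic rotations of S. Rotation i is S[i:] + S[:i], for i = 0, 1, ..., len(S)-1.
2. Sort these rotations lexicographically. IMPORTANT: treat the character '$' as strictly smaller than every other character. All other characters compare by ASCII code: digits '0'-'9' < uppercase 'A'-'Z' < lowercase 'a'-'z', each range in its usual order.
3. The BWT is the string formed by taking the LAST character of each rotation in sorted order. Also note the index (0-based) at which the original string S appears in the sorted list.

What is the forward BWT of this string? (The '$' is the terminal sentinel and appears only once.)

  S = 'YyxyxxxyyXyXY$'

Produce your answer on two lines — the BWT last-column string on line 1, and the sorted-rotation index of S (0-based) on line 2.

All 14 rotations (rotation i = S[i:]+S[:i]):
  rot[0] = YyxyxxxyyXyXY$
  rot[1] = yxyxxxyyXyXY$Y
  rot[2] = xyxxxyyXyXY$Yy
  rot[3] = yxxxyyXyXY$Yyx
  rot[4] = xxxyyXyXY$Yyxy
  rot[5] = xxyyXyXY$Yyxyx
  rot[6] = xyyXyXY$Yyxyxx
  rot[7] = yyXyXY$Yyxyxxx
  rot[8] = yXyXY$Yyxyxxxy
  rot[9] = XyXY$Yyxyxxxyy
  rot[10] = yXY$YyxyxxxyyX
  rot[11] = XY$YyxyxxxyyXy
  rot[12] = Y$YyxyxxxyyXyX
  rot[13] = $YyxyxxxyyXyXY
Sorted (with $ < everything):
  sorted[0] = $YyxyxxxyyXyXY  (last char: 'Y')
  sorted[1] = XY$YyxyxxxyyXy  (last char: 'y')
  sorted[2] = XyXY$Yyxyxxxyy  (last char: 'y')
  sorted[3] = Y$YyxyxxxyyXyX  (last char: 'X')
  sorted[4] = YyxyxxxyyXyXY$  (last char: '$')
  sorted[5] = xxxyyXyXY$Yyxy  (last char: 'y')
  sorted[6] = xxyyXyXY$Yyxyx  (last char: 'x')
  sorted[7] = xyxxxyyXyXY$Yy  (last char: 'y')
  sorted[8] = xyyXyXY$Yyxyxx  (last char: 'x')
  sorted[9] = yXY$YyxyxxxyyX  (last char: 'X')
  sorted[10] = yXyXY$Yyxyxxxy  (last char: 'y')
  sorted[11] = yxxxyyXyXY$Yyx  (last char: 'x')
  sorted[12] = yxyxxxyyXyXY$Y  (last char: 'Y')
  sorted[13] = yyXyXY$Yyxyxxx  (last char: 'x')
Last column: YyyX$yxyxXyxYx
Original string S is at sorted index 4

Answer: YyyX$yxyxXyxYx
4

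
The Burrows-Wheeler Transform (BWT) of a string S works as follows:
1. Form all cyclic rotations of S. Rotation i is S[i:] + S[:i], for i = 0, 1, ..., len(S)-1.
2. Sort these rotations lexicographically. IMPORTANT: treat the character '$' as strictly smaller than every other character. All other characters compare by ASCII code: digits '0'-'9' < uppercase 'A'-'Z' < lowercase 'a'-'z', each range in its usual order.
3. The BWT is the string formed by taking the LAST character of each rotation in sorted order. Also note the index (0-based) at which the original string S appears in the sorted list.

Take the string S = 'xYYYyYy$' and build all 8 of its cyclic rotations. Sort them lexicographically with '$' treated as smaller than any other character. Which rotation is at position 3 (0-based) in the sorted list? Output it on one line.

All 8 rotations (rotation i = S[i:]+S[:i]):
  rot[0] = xYYYyYy$
  rot[1] = YYYyYy$x
  rot[2] = YYyYy$xY
  rot[3] = YyYy$xYY
  rot[4] = yYy$xYYY
  rot[5] = Yy$xYYYy
  rot[6] = y$xYYYyY
  rot[7] = $xYYYyYy
Sorted (with $ < everything):
  sorted[0] = $xYYYyYy
  sorted[1] = YYYyYy$x
  sorted[2] = YYyYy$xY
  sorted[3] = Yy$xYYYy
  sorted[4] = YyYy$xYY
  sorted[5] = xYYYyYy$
  sorted[6] = y$xYYYyY
  sorted[7] = yYy$xYYY
sorted[3] = Yy$xYYYy

Answer: Yy$xYYYy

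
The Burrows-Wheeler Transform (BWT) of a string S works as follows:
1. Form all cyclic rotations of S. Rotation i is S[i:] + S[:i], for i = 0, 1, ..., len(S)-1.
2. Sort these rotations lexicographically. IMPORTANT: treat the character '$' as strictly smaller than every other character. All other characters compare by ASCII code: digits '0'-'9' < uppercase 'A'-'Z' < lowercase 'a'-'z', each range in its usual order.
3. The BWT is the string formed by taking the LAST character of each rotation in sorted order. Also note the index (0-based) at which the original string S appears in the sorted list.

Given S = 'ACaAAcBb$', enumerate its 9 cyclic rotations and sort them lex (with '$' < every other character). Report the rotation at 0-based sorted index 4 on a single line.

Answer: Bb$ACaAAc

Derivation:
All 9 rotations (rotation i = S[i:]+S[:i]):
  rot[0] = ACaAAcBb$
  rot[1] = CaAAcBb$A
  rot[2] = aAAcBb$AC
  rot[3] = AAcBb$ACa
  rot[4] = AcBb$ACaA
  rot[5] = cBb$ACaAA
  rot[6] = Bb$ACaAAc
  rot[7] = b$ACaAAcB
  rot[8] = $ACaAAcBb
Sorted (with $ < everything):
  sorted[0] = $ACaAAcBb
  sorted[1] = AAcBb$ACa
  sorted[2] = ACaAAcBb$
  sorted[3] = AcBb$ACaA
  sorted[4] = Bb$ACaAAc
  sorted[5] = CaAAcBb$A
  sorted[6] = aAAcBb$AC
  sorted[7] = b$ACaAAcB
  sorted[8] = cBb$ACaAA
sorted[4] = Bb$ACaAAc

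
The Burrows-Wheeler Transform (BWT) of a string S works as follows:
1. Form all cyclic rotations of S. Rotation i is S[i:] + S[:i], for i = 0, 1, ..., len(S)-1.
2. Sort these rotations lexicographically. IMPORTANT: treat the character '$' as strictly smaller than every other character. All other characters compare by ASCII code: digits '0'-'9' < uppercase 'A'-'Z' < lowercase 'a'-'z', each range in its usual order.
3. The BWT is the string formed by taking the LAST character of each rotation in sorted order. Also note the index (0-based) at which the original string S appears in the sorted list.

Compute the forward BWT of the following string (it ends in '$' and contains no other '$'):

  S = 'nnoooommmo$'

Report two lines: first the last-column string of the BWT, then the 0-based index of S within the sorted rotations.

All 11 rotations (rotation i = S[i:]+S[:i]):
  rot[0] = nnoooommmo$
  rot[1] = noooommmo$n
  rot[2] = oooommmo$nn
  rot[3] = ooommmo$nno
  rot[4] = oommmo$nnoo
  rot[5] = ommmo$nnooo
  rot[6] = mmmo$nnoooo
  rot[7] = mmo$nnoooom
  rot[8] = mo$nnoooomm
  rot[9] = o$nnoooommm
  rot[10] = $nnoooommmo
Sorted (with $ < everything):
  sorted[0] = $nnoooommmo  (last char: 'o')
  sorted[1] = mmmo$nnoooo  (last char: 'o')
  sorted[2] = mmo$nnoooom  (last char: 'm')
  sorted[3] = mo$nnoooomm  (last char: 'm')
  sorted[4] = nnoooommmo$  (last char: '$')
  sorted[5] = noooommmo$n  (last char: 'n')
  sorted[6] = o$nnoooommm  (last char: 'm')
  sorted[7] = ommmo$nnooo  (last char: 'o')
  sorted[8] = oommmo$nnoo  (last char: 'o')
  sorted[9] = ooommmo$nno  (last char: 'o')
  sorted[10] = oooommmo$nn  (last char: 'n')
Last column: oomm$nmooon
Original string S is at sorted index 4

Answer: oomm$nmooon
4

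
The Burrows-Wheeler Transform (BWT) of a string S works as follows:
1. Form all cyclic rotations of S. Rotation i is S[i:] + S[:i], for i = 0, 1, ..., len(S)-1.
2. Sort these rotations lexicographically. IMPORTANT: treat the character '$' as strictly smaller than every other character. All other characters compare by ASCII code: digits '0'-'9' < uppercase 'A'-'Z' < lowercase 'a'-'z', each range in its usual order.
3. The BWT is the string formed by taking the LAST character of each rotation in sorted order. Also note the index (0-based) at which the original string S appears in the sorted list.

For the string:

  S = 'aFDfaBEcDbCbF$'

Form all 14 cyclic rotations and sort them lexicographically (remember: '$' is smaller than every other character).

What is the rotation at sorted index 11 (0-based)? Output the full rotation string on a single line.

Answer: bF$aFDfaBEcDbC

Derivation:
All 14 rotations (rotation i = S[i:]+S[:i]):
  rot[0] = aFDfaBEcDbCbF$
  rot[1] = FDfaBEcDbCbF$a
  rot[2] = DfaBEcDbCbF$aF
  rot[3] = faBEcDbCbF$aFD
  rot[4] = aBEcDbCbF$aFDf
  rot[5] = BEcDbCbF$aFDfa
  rot[6] = EcDbCbF$aFDfaB
  rot[7] = cDbCbF$aFDfaBE
  rot[8] = DbCbF$aFDfaBEc
  rot[9] = bCbF$aFDfaBEcD
  rot[10] = CbF$aFDfaBEcDb
  rot[11] = bF$aFDfaBEcDbC
  rot[12] = F$aFDfaBEcDbCb
  rot[13] = $aFDfaBEcDbCbF
Sorted (with $ < everything):
  sorted[0] = $aFDfaBEcDbCbF
  sorted[1] = BEcDbCbF$aFDfa
  sorted[2] = CbF$aFDfaBEcDb
  sorted[3] = DbCbF$aFDfaBEc
  sorted[4] = DfaBEcDbCbF$aF
  sorted[5] = EcDbCbF$aFDfaB
  sorted[6] = F$aFDfaBEcDbCb
  sorted[7] = FDfaBEcDbCbF$a
  sorted[8] = aBEcDbCbF$aFDf
  sorted[9] = aFDfaBEcDbCbF$
  sorted[10] = bCbF$aFDfaBEcD
  sorted[11] = bF$aFDfaBEcDbC
  sorted[12] = cDbCbF$aFDfaBE
  sorted[13] = faBEcDbCbF$aFD
sorted[11] = bF$aFDfaBEcDbC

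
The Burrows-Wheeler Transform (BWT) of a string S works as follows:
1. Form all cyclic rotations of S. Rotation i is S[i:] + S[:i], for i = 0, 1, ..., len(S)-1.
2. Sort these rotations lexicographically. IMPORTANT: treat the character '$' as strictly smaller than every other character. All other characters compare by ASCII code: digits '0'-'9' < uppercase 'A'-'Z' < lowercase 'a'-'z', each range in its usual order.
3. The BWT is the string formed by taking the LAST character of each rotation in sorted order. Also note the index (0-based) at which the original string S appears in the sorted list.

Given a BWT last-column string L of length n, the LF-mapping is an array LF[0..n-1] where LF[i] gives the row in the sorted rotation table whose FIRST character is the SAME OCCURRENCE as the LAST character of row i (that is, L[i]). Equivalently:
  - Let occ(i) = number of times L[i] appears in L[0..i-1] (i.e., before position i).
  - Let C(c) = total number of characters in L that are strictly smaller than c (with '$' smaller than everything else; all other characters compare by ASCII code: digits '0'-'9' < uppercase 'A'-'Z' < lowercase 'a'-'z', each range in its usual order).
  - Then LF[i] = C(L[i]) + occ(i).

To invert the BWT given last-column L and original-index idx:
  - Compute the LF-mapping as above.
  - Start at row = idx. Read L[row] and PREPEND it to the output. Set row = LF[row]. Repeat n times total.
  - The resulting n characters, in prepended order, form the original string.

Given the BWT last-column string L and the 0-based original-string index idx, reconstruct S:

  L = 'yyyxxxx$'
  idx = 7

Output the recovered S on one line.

LF mapping: 5 6 7 1 2 3 4 0
Walk LF starting at row 7, prepending L[row]:
  step 1: row=7, L[7]='$', prepend. Next row=LF[7]=0
  step 2: row=0, L[0]='y', prepend. Next row=LF[0]=5
  step 3: row=5, L[5]='x', prepend. Next row=LF[5]=3
  step 4: row=3, L[3]='x', prepend. Next row=LF[3]=1
  step 5: row=1, L[1]='y', prepend. Next row=LF[1]=6
  step 6: row=6, L[6]='x', prepend. Next row=LF[6]=4
  step 7: row=4, L[4]='x', prepend. Next row=LF[4]=2
  step 8: row=2, L[2]='y', prepend. Next row=LF[2]=7
Reversed output: yxxyxxy$

Answer: yxxyxxy$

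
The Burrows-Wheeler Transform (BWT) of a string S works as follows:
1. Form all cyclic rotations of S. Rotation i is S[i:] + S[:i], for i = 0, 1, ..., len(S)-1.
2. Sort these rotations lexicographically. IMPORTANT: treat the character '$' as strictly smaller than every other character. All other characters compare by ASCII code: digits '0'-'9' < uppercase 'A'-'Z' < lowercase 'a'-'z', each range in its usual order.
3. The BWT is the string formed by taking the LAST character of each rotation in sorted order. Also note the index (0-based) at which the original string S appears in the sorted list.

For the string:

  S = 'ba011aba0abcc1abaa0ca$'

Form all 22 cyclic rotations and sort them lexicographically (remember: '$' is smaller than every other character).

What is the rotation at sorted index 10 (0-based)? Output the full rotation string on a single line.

All 22 rotations (rotation i = S[i:]+S[:i]):
  rot[0] = ba011aba0abcc1abaa0ca$
  rot[1] = a011aba0abcc1abaa0ca$b
  rot[2] = 011aba0abcc1abaa0ca$ba
  rot[3] = 11aba0abcc1abaa0ca$ba0
  rot[4] = 1aba0abcc1abaa0ca$ba01
  rot[5] = aba0abcc1abaa0ca$ba011
  rot[6] = ba0abcc1abaa0ca$ba011a
  rot[7] = a0abcc1abaa0ca$ba011ab
  rot[8] = 0abcc1abaa0ca$ba011aba
  rot[9] = abcc1abaa0ca$ba011aba0
  rot[10] = bcc1abaa0ca$ba011aba0a
  rot[11] = cc1abaa0ca$ba011aba0ab
  rot[12] = c1abaa0ca$ba011aba0abc
  rot[13] = 1abaa0ca$ba011aba0abcc
  rot[14] = abaa0ca$ba011aba0abcc1
  rot[15] = baa0ca$ba011aba0abcc1a
  rot[16] = aa0ca$ba011aba0abcc1ab
  rot[17] = a0ca$ba011aba0abcc1aba
  rot[18] = 0ca$ba011aba0abcc1abaa
  rot[19] = ca$ba011aba0abcc1abaa0
  rot[20] = a$ba011aba0abcc1abaa0c
  rot[21] = $ba011aba0abcc1abaa0ca
Sorted (with $ < everything):
  sorted[0] = $ba011aba0abcc1abaa0ca
  sorted[1] = 011aba0abcc1abaa0ca$ba
  sorted[2] = 0abcc1abaa0ca$ba011aba
  sorted[3] = 0ca$ba011aba0abcc1abaa
  sorted[4] = 11aba0abcc1abaa0ca$ba0
  sorted[5] = 1aba0abcc1abaa0ca$ba01
  sorted[6] = 1abaa0ca$ba011aba0abcc
  sorted[7] = a$ba011aba0abcc1abaa0c
  sorted[8] = a011aba0abcc1abaa0ca$b
  sorted[9] = a0abcc1abaa0ca$ba011ab
  sorted[10] = a0ca$ba011aba0abcc1aba
  sorted[11] = aa0ca$ba011aba0abcc1ab
  sorted[12] = aba0abcc1abaa0ca$ba011
  sorted[13] = abaa0ca$ba011aba0abcc1
  sorted[14] = abcc1abaa0ca$ba011aba0
  sorted[15] = ba011aba0abcc1abaa0ca$
  sorted[16] = ba0abcc1abaa0ca$ba011a
  sorted[17] = baa0ca$ba011aba0abcc1a
  sorted[18] = bcc1abaa0ca$ba011aba0a
  sorted[19] = c1abaa0ca$ba011aba0abc
  sorted[20] = ca$ba011aba0abcc1abaa0
  sorted[21] = cc1abaa0ca$ba011aba0ab
sorted[10] = a0ca$ba011aba0abcc1aba

Answer: a0ca$ba011aba0abcc1aba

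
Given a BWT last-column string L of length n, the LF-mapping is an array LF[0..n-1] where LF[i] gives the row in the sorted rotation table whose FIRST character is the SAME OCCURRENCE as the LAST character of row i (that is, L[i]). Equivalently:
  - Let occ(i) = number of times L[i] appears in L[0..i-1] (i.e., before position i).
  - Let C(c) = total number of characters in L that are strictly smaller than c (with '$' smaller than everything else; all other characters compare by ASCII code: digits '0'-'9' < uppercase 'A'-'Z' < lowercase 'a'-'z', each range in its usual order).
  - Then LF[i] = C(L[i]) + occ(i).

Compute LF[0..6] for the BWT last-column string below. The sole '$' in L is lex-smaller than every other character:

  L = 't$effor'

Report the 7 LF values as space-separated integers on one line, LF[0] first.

Char counts: '$':1, 'e':1, 'f':2, 'o':1, 'r':1, 't':1
C (first-col start): C('$')=0, C('e')=1, C('f')=2, C('o')=4, C('r')=5, C('t')=6
L[0]='t': occ=0, LF[0]=C('t')+0=6+0=6
L[1]='$': occ=0, LF[1]=C('$')+0=0+0=0
L[2]='e': occ=0, LF[2]=C('e')+0=1+0=1
L[3]='f': occ=0, LF[3]=C('f')+0=2+0=2
L[4]='f': occ=1, LF[4]=C('f')+1=2+1=3
L[5]='o': occ=0, LF[5]=C('o')+0=4+0=4
L[6]='r': occ=0, LF[6]=C('r')+0=5+0=5

Answer: 6 0 1 2 3 4 5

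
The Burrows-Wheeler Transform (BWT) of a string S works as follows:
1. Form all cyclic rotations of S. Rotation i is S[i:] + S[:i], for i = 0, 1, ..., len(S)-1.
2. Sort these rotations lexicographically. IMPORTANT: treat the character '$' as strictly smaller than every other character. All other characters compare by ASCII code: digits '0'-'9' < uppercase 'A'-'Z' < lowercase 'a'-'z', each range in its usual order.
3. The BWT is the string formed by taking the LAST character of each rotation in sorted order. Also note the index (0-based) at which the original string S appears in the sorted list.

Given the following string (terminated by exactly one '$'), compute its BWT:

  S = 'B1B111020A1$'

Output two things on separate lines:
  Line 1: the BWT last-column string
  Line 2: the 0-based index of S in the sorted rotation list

Answer: 112A11BB001$
11

Derivation:
All 12 rotations (rotation i = S[i:]+S[:i]):
  rot[0] = B1B111020A1$
  rot[1] = 1B111020A1$B
  rot[2] = B111020A1$B1
  rot[3] = 111020A1$B1B
  rot[4] = 11020A1$B1B1
  rot[5] = 1020A1$B1B11
  rot[6] = 020A1$B1B111
  rot[7] = 20A1$B1B1110
  rot[8] = 0A1$B1B11102
  rot[9] = A1$B1B111020
  rot[10] = 1$B1B111020A
  rot[11] = $B1B111020A1
Sorted (with $ < everything):
  sorted[0] = $B1B111020A1  (last char: '1')
  sorted[1] = 020A1$B1B111  (last char: '1')
  sorted[2] = 0A1$B1B11102  (last char: '2')
  sorted[3] = 1$B1B111020A  (last char: 'A')
  sorted[4] = 1020A1$B1B11  (last char: '1')
  sorted[5] = 11020A1$B1B1  (last char: '1')
  sorted[6] = 111020A1$B1B  (last char: 'B')
  sorted[7] = 1B111020A1$B  (last char: 'B')
  sorted[8] = 20A1$B1B1110  (last char: '0')
  sorted[9] = A1$B1B111020  (last char: '0')
  sorted[10] = B111020A1$B1  (last char: '1')
  sorted[11] = B1B111020A1$  (last char: '$')
Last column: 112A11BB001$
Original string S is at sorted index 11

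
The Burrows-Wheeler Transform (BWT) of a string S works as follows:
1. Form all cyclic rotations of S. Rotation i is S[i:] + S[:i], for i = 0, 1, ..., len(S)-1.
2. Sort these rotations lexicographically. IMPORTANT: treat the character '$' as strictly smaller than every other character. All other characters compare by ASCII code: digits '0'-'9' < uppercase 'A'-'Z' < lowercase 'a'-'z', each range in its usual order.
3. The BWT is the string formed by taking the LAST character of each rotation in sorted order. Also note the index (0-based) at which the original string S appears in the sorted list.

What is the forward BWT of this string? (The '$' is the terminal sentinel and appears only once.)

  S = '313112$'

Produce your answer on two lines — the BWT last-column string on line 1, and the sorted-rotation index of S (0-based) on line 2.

Answer: 231311$
6

Derivation:
All 7 rotations (rotation i = S[i:]+S[:i]):
  rot[0] = 313112$
  rot[1] = 13112$3
  rot[2] = 3112$31
  rot[3] = 112$313
  rot[4] = 12$3131
  rot[5] = 2$31311
  rot[6] = $313112
Sorted (with $ < everything):
  sorted[0] = $313112  (last char: '2')
  sorted[1] = 112$313  (last char: '3')
  sorted[2] = 12$3131  (last char: '1')
  sorted[3] = 13112$3  (last char: '3')
  sorted[4] = 2$31311  (last char: '1')
  sorted[5] = 3112$31  (last char: '1')
  sorted[6] = 313112$  (last char: '$')
Last column: 231311$
Original string S is at sorted index 6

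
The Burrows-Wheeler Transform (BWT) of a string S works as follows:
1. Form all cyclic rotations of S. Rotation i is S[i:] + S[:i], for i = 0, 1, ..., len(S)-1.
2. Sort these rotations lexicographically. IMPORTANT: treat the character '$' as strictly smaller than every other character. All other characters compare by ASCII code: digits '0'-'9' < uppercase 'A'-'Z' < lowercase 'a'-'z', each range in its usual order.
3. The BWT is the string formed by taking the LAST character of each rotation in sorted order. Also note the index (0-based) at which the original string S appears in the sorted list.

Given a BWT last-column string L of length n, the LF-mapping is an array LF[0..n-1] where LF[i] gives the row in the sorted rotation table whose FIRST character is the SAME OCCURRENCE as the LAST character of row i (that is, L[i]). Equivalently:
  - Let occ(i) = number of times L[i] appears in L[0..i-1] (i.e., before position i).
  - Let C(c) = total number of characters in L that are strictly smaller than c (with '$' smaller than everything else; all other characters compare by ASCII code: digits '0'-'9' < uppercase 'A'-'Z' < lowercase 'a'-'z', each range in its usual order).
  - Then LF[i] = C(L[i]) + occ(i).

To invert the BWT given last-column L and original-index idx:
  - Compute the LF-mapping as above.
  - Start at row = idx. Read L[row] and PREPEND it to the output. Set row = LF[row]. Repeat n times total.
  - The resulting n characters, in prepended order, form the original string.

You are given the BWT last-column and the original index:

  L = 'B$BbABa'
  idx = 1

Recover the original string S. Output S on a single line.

LF mapping: 2 0 3 6 1 4 5
Walk LF starting at row 1, prepending L[row]:
  step 1: row=1, L[1]='$', prepend. Next row=LF[1]=0
  step 2: row=0, L[0]='B', prepend. Next row=LF[0]=2
  step 3: row=2, L[2]='B', prepend. Next row=LF[2]=3
  step 4: row=3, L[3]='b', prepend. Next row=LF[3]=6
  step 5: row=6, L[6]='a', prepend. Next row=LF[6]=5
  step 6: row=5, L[5]='B', prepend. Next row=LF[5]=4
  step 7: row=4, L[4]='A', prepend. Next row=LF[4]=1
Reversed output: ABabBB$

Answer: ABabBB$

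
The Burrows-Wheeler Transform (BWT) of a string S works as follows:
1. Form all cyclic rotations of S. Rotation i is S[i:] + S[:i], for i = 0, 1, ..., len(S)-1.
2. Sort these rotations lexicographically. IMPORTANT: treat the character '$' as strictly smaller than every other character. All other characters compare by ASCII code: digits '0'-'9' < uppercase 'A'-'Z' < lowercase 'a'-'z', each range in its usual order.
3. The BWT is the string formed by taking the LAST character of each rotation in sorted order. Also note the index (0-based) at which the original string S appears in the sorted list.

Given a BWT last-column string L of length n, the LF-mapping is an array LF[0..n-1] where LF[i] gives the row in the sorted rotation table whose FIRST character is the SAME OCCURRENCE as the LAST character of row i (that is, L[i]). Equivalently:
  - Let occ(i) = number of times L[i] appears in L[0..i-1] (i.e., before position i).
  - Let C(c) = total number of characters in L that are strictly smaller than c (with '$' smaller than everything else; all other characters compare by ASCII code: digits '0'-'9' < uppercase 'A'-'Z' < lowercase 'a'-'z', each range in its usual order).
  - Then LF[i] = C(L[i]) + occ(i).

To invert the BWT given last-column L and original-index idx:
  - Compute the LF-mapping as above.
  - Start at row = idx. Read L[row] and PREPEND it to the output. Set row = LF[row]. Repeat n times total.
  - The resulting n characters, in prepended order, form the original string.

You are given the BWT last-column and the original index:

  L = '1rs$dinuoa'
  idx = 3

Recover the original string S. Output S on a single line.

LF mapping: 1 7 8 0 3 4 5 9 6 2
Walk LF starting at row 3, prepending L[row]:
  step 1: row=3, L[3]='$', prepend. Next row=LF[3]=0
  step 2: row=0, L[0]='1', prepend. Next row=LF[0]=1
  step 3: row=1, L[1]='r', prepend. Next row=LF[1]=7
  step 4: row=7, L[7]='u', prepend. Next row=LF[7]=9
  step 5: row=9, L[9]='a', prepend. Next row=LF[9]=2
  step 6: row=2, L[2]='s', prepend. Next row=LF[2]=8
  step 7: row=8, L[8]='o', prepend. Next row=LF[8]=6
  step 8: row=6, L[6]='n', prepend. Next row=LF[6]=5
  step 9: row=5, L[5]='i', prepend. Next row=LF[5]=4
  step 10: row=4, L[4]='d', prepend. Next row=LF[4]=3
Reversed output: dinosaur1$

Answer: dinosaur1$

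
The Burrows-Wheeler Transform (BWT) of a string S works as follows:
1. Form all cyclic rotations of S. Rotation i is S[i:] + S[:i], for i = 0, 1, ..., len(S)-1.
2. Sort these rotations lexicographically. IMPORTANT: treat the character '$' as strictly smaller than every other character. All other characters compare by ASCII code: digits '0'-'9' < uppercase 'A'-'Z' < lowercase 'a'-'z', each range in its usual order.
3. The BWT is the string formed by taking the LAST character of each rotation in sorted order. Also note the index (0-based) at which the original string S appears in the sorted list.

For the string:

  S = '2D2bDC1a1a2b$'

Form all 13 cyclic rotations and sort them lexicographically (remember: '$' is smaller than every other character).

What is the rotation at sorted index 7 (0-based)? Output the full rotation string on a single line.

All 13 rotations (rotation i = S[i:]+S[:i]):
  rot[0] = 2D2bDC1a1a2b$
  rot[1] = D2bDC1a1a2b$2
  rot[2] = 2bDC1a1a2b$2D
  rot[3] = bDC1a1a2b$2D2
  rot[4] = DC1a1a2b$2D2b
  rot[5] = C1a1a2b$2D2bD
  rot[6] = 1a1a2b$2D2bDC
  rot[7] = a1a2b$2D2bDC1
  rot[8] = 1a2b$2D2bDC1a
  rot[9] = a2b$2D2bDC1a1
  rot[10] = 2b$2D2bDC1a1a
  rot[11] = b$2D2bDC1a1a2
  rot[12] = $2D2bDC1a1a2b
Sorted (with $ < everything):
  sorted[0] = $2D2bDC1a1a2b
  sorted[1] = 1a1a2b$2D2bDC
  sorted[2] = 1a2b$2D2bDC1a
  sorted[3] = 2D2bDC1a1a2b$
  sorted[4] = 2b$2D2bDC1a1a
  sorted[5] = 2bDC1a1a2b$2D
  sorted[6] = C1a1a2b$2D2bD
  sorted[7] = D2bDC1a1a2b$2
  sorted[8] = DC1a1a2b$2D2b
  sorted[9] = a1a2b$2D2bDC1
  sorted[10] = a2b$2D2bDC1a1
  sorted[11] = b$2D2bDC1a1a2
  sorted[12] = bDC1a1a2b$2D2
sorted[7] = D2bDC1a1a2b$2

Answer: D2bDC1a1a2b$2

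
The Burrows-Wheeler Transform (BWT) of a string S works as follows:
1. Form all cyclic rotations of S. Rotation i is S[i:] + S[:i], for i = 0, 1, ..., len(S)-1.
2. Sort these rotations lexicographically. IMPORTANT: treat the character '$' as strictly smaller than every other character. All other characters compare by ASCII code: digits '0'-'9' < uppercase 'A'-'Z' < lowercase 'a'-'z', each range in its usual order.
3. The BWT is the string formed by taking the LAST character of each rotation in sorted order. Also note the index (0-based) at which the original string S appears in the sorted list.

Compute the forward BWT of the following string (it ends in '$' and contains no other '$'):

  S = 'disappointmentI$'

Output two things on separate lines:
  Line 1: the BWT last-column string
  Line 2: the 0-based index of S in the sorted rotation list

Answer: Its$modteippainn
3

Derivation:
All 16 rotations (rotation i = S[i:]+S[:i]):
  rot[0] = disappointmentI$
  rot[1] = isappointmentI$d
  rot[2] = sappointmentI$di
  rot[3] = appointmentI$dis
  rot[4] = ppointmentI$disa
  rot[5] = pointmentI$disap
  rot[6] = ointmentI$disapp
  rot[7] = intmentI$disappo
  rot[8] = ntmentI$disappoi
  rot[9] = tmentI$disappoin
  rot[10] = mentI$disappoint
  rot[11] = entI$disappointm
  rot[12] = ntI$disappointme
  rot[13] = tI$disappointmen
  rot[14] = I$disappointment
  rot[15] = $disappointmentI
Sorted (with $ < everything):
  sorted[0] = $disappointmentI  (last char: 'I')
  sorted[1] = I$disappointment  (last char: 't')
  sorted[2] = appointmentI$dis  (last char: 's')
  sorted[3] = disappointmentI$  (last char: '$')
  sorted[4] = entI$disappointm  (last char: 'm')
  sorted[5] = intmentI$disappo  (last char: 'o')
  sorted[6] = isappointmentI$d  (last char: 'd')
  sorted[7] = mentI$disappoint  (last char: 't')
  sorted[8] = ntI$disappointme  (last char: 'e')
  sorted[9] = ntmentI$disappoi  (last char: 'i')
  sorted[10] = ointmentI$disapp  (last char: 'p')
  sorted[11] = pointmentI$disap  (last char: 'p')
  sorted[12] = ppointmentI$disa  (last char: 'a')
  sorted[13] = sappointmentI$di  (last char: 'i')
  sorted[14] = tI$disappointmen  (last char: 'n')
  sorted[15] = tmentI$disappoin  (last char: 'n')
Last column: Its$modteippainn
Original string S is at sorted index 3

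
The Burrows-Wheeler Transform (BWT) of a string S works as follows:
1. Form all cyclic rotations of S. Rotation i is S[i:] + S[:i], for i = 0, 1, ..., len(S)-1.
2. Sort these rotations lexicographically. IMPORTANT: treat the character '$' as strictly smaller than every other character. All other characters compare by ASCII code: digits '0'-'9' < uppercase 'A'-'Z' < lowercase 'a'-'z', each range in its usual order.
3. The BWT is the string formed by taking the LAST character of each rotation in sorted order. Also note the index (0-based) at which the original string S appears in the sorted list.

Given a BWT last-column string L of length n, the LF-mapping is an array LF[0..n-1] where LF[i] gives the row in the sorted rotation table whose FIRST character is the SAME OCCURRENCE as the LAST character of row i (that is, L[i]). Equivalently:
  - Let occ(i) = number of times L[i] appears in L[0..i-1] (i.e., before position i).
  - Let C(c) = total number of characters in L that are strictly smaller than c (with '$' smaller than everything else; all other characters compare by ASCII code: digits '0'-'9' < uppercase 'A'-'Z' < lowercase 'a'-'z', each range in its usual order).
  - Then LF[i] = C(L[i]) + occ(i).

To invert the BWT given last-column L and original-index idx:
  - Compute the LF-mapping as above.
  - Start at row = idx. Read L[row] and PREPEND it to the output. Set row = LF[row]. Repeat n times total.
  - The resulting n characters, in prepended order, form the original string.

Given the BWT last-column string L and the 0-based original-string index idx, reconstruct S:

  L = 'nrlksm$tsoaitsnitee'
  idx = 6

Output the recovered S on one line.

Answer: kettletransmission$

Derivation:
LF mapping: 9 12 7 6 13 8 0 16 14 11 1 4 17 15 10 5 18 2 3
Walk LF starting at row 6, prepending L[row]:
  step 1: row=6, L[6]='$', prepend. Next row=LF[6]=0
  step 2: row=0, L[0]='n', prepend. Next row=LF[0]=9
  step 3: row=9, L[9]='o', prepend. Next row=LF[9]=11
  step 4: row=11, L[11]='i', prepend. Next row=LF[11]=4
  step 5: row=4, L[4]='s', prepend. Next row=LF[4]=13
  step 6: row=13, L[13]='s', prepend. Next row=LF[13]=15
  step 7: row=15, L[15]='i', prepend. Next row=LF[15]=5
  step 8: row=5, L[5]='m', prepend. Next row=LF[5]=8
  step 9: row=8, L[8]='s', prepend. Next row=LF[8]=14
  step 10: row=14, L[14]='n', prepend. Next row=LF[14]=10
  step 11: row=10, L[10]='a', prepend. Next row=LF[10]=1
  step 12: row=1, L[1]='r', prepend. Next row=LF[1]=12
  step 13: row=12, L[12]='t', prepend. Next row=LF[12]=17
  step 14: row=17, L[17]='e', prepend. Next row=LF[17]=2
  step 15: row=2, L[2]='l', prepend. Next row=LF[2]=7
  step 16: row=7, L[7]='t', prepend. Next row=LF[7]=16
  step 17: row=16, L[16]='t', prepend. Next row=LF[16]=18
  step 18: row=18, L[18]='e', prepend. Next row=LF[18]=3
  step 19: row=3, L[3]='k', prepend. Next row=LF[3]=6
Reversed output: kettletransmission$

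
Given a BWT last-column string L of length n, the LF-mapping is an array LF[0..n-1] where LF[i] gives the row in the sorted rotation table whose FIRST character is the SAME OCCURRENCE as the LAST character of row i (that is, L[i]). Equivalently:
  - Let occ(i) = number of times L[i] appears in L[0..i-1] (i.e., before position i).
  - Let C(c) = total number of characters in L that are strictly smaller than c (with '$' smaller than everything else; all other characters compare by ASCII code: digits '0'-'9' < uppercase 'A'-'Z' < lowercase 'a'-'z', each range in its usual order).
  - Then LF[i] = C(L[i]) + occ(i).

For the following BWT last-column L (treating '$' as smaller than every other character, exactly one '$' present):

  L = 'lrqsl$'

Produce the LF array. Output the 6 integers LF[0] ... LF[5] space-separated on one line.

Char counts: '$':1, 'l':2, 'q':1, 'r':1, 's':1
C (first-col start): C('$')=0, C('l')=1, C('q')=3, C('r')=4, C('s')=5
L[0]='l': occ=0, LF[0]=C('l')+0=1+0=1
L[1]='r': occ=0, LF[1]=C('r')+0=4+0=4
L[2]='q': occ=0, LF[2]=C('q')+0=3+0=3
L[3]='s': occ=0, LF[3]=C('s')+0=5+0=5
L[4]='l': occ=1, LF[4]=C('l')+1=1+1=2
L[5]='$': occ=0, LF[5]=C('$')+0=0+0=0

Answer: 1 4 3 5 2 0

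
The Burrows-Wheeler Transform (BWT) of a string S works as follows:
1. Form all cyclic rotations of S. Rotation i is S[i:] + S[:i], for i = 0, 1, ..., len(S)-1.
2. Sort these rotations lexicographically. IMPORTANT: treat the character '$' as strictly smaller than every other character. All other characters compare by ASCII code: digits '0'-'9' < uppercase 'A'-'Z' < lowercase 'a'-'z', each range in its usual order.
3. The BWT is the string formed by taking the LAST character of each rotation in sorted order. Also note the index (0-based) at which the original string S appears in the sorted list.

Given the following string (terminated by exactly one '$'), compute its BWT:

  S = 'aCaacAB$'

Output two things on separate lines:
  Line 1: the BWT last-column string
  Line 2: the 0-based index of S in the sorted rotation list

All 8 rotations (rotation i = S[i:]+S[:i]):
  rot[0] = aCaacAB$
  rot[1] = CaacAB$a
  rot[2] = aacAB$aC
  rot[3] = acAB$aCa
  rot[4] = cAB$aCaa
  rot[5] = AB$aCaac
  rot[6] = B$aCaacA
  rot[7] = $aCaacAB
Sorted (with $ < everything):
  sorted[0] = $aCaacAB  (last char: 'B')
  sorted[1] = AB$aCaac  (last char: 'c')
  sorted[2] = B$aCaacA  (last char: 'A')
  sorted[3] = CaacAB$a  (last char: 'a')
  sorted[4] = aCaacAB$  (last char: '$')
  sorted[5] = aacAB$aC  (last char: 'C')
  sorted[6] = acAB$aCa  (last char: 'a')
  sorted[7] = cAB$aCaa  (last char: 'a')
Last column: BcAa$Caa
Original string S is at sorted index 4

Answer: BcAa$Caa
4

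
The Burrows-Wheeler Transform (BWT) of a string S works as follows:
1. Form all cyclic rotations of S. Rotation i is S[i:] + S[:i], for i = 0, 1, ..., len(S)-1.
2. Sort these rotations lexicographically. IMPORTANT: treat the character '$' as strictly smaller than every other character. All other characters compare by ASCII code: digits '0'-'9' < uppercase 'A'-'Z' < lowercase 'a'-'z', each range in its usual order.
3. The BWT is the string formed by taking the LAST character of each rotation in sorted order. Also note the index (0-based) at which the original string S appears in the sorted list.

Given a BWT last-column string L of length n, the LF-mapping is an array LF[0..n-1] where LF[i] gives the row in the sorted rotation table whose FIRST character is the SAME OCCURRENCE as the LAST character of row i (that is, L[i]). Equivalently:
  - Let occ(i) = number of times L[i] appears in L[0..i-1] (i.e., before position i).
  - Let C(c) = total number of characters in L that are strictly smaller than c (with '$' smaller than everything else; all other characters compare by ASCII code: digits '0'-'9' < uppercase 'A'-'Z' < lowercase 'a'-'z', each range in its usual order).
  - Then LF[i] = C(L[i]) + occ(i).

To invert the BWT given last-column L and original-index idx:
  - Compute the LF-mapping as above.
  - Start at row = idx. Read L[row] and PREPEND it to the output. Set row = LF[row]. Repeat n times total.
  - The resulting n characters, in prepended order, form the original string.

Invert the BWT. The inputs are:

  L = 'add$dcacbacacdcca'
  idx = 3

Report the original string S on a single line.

Answer: acccdacdabccadda$

Derivation:
LF mapping: 1 13 14 0 15 7 2 8 6 3 9 4 10 16 11 12 5
Walk LF starting at row 3, prepending L[row]:
  step 1: row=3, L[3]='$', prepend. Next row=LF[3]=0
  step 2: row=0, L[0]='a', prepend. Next row=LF[0]=1
  step 3: row=1, L[1]='d', prepend. Next row=LF[1]=13
  step 4: row=13, L[13]='d', prepend. Next row=LF[13]=16
  step 5: row=16, L[16]='a', prepend. Next row=LF[16]=5
  step 6: row=5, L[5]='c', prepend. Next row=LF[5]=7
  step 7: row=7, L[7]='c', prepend. Next row=LF[7]=8
  step 8: row=8, L[8]='b', prepend. Next row=LF[8]=6
  step 9: row=6, L[6]='a', prepend. Next row=LF[6]=2
  step 10: row=2, L[2]='d', prepend. Next row=LF[2]=14
  step 11: row=14, L[14]='c', prepend. Next row=LF[14]=11
  step 12: row=11, L[11]='a', prepend. Next row=LF[11]=4
  step 13: row=4, L[4]='d', prepend. Next row=LF[4]=15
  step 14: row=15, L[15]='c', prepend. Next row=LF[15]=12
  step 15: row=12, L[12]='c', prepend. Next row=LF[12]=10
  step 16: row=10, L[10]='c', prepend. Next row=LF[10]=9
  step 17: row=9, L[9]='a', prepend. Next row=LF[9]=3
Reversed output: acccdacdabccadda$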